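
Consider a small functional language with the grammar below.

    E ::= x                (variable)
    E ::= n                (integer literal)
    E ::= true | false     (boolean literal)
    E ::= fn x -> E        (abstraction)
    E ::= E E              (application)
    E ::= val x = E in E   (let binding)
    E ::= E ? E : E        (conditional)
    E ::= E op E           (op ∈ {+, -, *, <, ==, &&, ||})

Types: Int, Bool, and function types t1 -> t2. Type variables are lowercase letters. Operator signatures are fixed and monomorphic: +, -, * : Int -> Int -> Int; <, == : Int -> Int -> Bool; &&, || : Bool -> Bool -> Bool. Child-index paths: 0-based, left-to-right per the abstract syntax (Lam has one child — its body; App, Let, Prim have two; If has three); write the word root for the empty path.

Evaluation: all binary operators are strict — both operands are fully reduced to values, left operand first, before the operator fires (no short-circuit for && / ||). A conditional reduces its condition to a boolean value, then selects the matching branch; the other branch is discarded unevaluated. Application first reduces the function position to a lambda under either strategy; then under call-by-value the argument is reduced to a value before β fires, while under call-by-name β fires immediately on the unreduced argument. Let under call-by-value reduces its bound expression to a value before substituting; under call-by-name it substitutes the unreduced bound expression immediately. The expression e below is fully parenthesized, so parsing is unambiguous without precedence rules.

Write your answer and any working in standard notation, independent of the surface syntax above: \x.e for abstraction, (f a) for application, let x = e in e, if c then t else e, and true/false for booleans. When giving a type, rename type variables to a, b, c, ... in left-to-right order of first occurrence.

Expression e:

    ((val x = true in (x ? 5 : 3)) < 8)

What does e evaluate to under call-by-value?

Answer: true

Working:
step 0: ((let x = true in (if x then 5 else 3)) < 8)
step 1: [let@0] ((if true then 5 else 3) < 8)
step 2: [if@0] (5 < 8)
step 3: [delta@root] true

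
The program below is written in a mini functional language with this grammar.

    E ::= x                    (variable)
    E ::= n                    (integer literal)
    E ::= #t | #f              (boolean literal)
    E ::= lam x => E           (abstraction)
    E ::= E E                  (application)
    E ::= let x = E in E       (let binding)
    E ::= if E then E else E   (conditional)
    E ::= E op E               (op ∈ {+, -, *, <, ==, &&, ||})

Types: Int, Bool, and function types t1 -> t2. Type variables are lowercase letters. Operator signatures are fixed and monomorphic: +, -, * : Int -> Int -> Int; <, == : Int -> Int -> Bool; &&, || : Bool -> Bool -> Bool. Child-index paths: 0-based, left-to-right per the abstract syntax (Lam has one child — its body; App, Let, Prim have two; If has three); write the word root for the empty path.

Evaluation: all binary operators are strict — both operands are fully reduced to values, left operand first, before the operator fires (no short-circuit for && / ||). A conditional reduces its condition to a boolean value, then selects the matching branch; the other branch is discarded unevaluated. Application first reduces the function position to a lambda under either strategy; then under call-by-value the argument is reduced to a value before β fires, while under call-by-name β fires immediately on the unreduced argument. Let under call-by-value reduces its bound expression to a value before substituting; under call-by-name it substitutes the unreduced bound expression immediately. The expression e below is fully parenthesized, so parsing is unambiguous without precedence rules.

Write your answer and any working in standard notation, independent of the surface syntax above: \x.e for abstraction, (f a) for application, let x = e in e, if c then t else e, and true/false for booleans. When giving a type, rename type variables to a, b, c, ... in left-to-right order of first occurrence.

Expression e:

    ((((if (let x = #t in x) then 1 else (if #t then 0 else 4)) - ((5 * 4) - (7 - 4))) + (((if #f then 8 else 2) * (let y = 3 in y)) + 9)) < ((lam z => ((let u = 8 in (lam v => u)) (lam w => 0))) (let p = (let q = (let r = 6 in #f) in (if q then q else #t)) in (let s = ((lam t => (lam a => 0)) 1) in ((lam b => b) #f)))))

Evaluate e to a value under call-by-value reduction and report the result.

Working:
step 0: ((((if (let x = true in x) then 1 else (if true then 0 else 4)) - ((5 * 4) - (7 - 4))) + (((if false then 8 else 2) * (let y = 3 in y)) + 9)) < ((\z.((let u = 8 in (\v.u)) (\w.0))) (let p = (let q = (let r = 6 in false) in (if q then q else true)) in (let s = ((\t.(\a.0)) 1) in ((\b.b) false)))))
step 1: [let@0.0.0.0] ((((if true then 1 else (if true then 0 else 4)) - ((5 * 4) - (7 - 4))) + (((if false then 8 else 2) * (let y = 3 in y)) + 9)) < ((\z.((let u = 8 in (\v.u)) (\w.0))) (let p = (let q = (let r = 6 in false) in (if q then q else true)) in (let s = ((\t.(\a.0)) 1) in ((\b.b) false)))))
step 2: [if@0.0.0] (((1 - ((5 * 4) - (7 - 4))) + (((if false then 8 else 2) * (let y = 3 in y)) + 9)) < ((\z.((let u = 8 in (\v.u)) (\w.0))) (let p = (let q = (let r = 6 in false) in (if q then q else true)) in (let s = ((\t.(\a.0)) 1) in ((\b.b) false)))))
step 3: [delta@0.0.1.0] (((1 - (20 - (7 - 4))) + (((if false then 8 else 2) * (let y = 3 in y)) + 9)) < ((\z.((let u = 8 in (\v.u)) (\w.0))) (let p = (let q = (let r = 6 in false) in (if q then q else true)) in (let s = ((\t.(\a.0)) 1) in ((\b.b) false)))))
step 4: [delta@0.0.1.1] (((1 - (20 - 3)) + (((if false then 8 else 2) * (let y = 3 in y)) + 9)) < ((\z.((let u = 8 in (\v.u)) (\w.0))) (let p = (let q = (let r = 6 in false) in (if q then q else true)) in (let s = ((\t.(\a.0)) 1) in ((\b.b) false)))))
step 5: [delta@0.0.1] (((1 - 17) + (((if false then 8 else 2) * (let y = 3 in y)) + 9)) < ((\z.((let u = 8 in (\v.u)) (\w.0))) (let p = (let q = (let r = 6 in false) in (if q then q else true)) in (let s = ((\t.(\a.0)) 1) in ((\b.b) false)))))
step 6: [delta@0.0] ((-16 + (((if false then 8 else 2) * (let y = 3 in y)) + 9)) < ((\z.((let u = 8 in (\v.u)) (\w.0))) (let p = (let q = (let r = 6 in false) in (if q then q else true)) in (let s = ((\t.(\a.0)) 1) in ((\b.b) false)))))
step 7: [if@0.1.0.0] ((-16 + ((2 * (let y = 3 in y)) + 9)) < ((\z.((let u = 8 in (\v.u)) (\w.0))) (let p = (let q = (let r = 6 in false) in (if q then q else true)) in (let s = ((\t.(\a.0)) 1) in ((\b.b) false)))))
step 8: [let@0.1.0.1] ((-16 + ((2 * 3) + 9)) < ((\z.((let u = 8 in (\v.u)) (\w.0))) (let p = (let q = (let r = 6 in false) in (if q then q else true)) in (let s = ((\t.(\a.0)) 1) in ((\b.b) false)))))
step 9: [delta@0.1.0] ((-16 + (6 + 9)) < ((\z.((let u = 8 in (\v.u)) (\w.0))) (let p = (let q = (let r = 6 in false) in (if q then q else true)) in (let s = ((\t.(\a.0)) 1) in ((\b.b) false)))))
step 10: [delta@0.1] ((-16 + 15) < ((\z.((let u = 8 in (\v.u)) (\w.0))) (let p = (let q = (let r = 6 in false) in (if q then q else true)) in (let s = ((\t.(\a.0)) 1) in ((\b.b) false)))))
step 11: [delta@0] (-1 < ((\z.((let u = 8 in (\v.u)) (\w.0))) (let p = (let q = (let r = 6 in false) in (if q then q else true)) in (let s = ((\t.(\a.0)) 1) in ((\b.b) false)))))
step 12: [let@1.1.0.0] (-1 < ((\z.((let u = 8 in (\v.u)) (\w.0))) (let p = (let q = false in (if q then q else true)) in (let s = ((\t.(\a.0)) 1) in ((\b.b) false)))))
step 13: [let@1.1.0] (-1 < ((\z.((let u = 8 in (\v.u)) (\w.0))) (let p = (if false then false else true) in (let s = ((\t.(\a.0)) 1) in ((\b.b) false)))))
step 14: [if@1.1.0] (-1 < ((\z.((let u = 8 in (\v.u)) (\w.0))) (let p = true in (let s = ((\t.(\a.0)) 1) in ((\b.b) false)))))
step 15: [let@1.1] (-1 < ((\z.((let u = 8 in (\v.u)) (\w.0))) (let s = ((\t.(\a.0)) 1) in ((\b.b) false))))
step 16: [beta@1.1.0] (-1 < ((\z.((let u = 8 in (\v.u)) (\w.0))) (let s = (\a.0) in ((\b.b) false))))
step 17: [let@1.1] (-1 < ((\z.((let u = 8 in (\v.u)) (\w.0))) ((\b.b) false)))
step 18: [beta@1.1] (-1 < ((\z.((let u = 8 in (\v.u)) (\w.0))) false))
step 19: [beta@1] (-1 < ((let u = 8 in (\v.u)) (\w.0)))
step 20: [let@1.0] (-1 < ((\v.8) (\w.0)))
step 21: [beta@1] (-1 < 8)
step 22: [delta@root] true

Answer: true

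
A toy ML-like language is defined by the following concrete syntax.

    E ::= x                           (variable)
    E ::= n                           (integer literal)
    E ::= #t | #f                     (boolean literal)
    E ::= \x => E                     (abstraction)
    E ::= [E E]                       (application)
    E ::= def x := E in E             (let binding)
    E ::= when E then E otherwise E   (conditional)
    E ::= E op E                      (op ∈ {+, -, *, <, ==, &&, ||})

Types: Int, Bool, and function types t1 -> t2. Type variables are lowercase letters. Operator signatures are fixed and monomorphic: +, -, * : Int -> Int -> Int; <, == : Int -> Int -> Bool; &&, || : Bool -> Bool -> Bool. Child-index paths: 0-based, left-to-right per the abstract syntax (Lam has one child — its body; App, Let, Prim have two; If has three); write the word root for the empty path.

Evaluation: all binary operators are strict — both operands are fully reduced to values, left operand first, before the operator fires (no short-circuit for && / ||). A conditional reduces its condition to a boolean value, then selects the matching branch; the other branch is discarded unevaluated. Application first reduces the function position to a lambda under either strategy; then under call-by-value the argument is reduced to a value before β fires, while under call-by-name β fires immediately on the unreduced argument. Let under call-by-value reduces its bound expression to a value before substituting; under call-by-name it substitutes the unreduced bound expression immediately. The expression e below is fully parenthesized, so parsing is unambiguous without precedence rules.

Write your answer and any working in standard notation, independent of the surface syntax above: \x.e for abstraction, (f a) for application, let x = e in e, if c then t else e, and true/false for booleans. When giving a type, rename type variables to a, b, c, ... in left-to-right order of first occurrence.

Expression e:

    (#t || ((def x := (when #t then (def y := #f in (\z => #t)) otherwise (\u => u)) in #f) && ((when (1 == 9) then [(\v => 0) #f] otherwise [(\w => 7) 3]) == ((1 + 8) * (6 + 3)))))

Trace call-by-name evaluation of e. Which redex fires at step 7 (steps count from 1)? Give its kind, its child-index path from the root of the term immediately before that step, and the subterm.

Answer: delta at 1.1.1 : (9 * 9)

Trace:
step 0: (true || ((let x = (if true then (let y = false in (\z.true)) else (\u.u)) in false) && ((if (1 == 9) then ((\v.0) false) else ((\w.7) 3)) == ((1 + 8) * (6 + 3)))))
step 1: [let@1.0] (true || (false && ((if (1 == 9) then ((\v.0) false) else ((\w.7) 3)) == ((1 + 8) * (6 + 3)))))
step 2: [delta@1.1.0.0] (true || (false && ((if false then ((\v.0) false) else ((\w.7) 3)) == ((1 + 8) * (6 + 3)))))
step 3: [if@1.1.0] (true || (false && (((\w.7) 3) == ((1 + 8) * (6 + 3)))))
step 4: [beta@1.1.0] (true || (false && (7 == ((1 + 8) * (6 + 3)))))
step 5: [delta@1.1.1.0] (true || (false && (7 == (9 * (6 + 3)))))
step 6: [delta@1.1.1.1] (true || (false && (7 == (9 * 9))))
step 7: [delta@1.1.1] (true || (false && (7 == 81)))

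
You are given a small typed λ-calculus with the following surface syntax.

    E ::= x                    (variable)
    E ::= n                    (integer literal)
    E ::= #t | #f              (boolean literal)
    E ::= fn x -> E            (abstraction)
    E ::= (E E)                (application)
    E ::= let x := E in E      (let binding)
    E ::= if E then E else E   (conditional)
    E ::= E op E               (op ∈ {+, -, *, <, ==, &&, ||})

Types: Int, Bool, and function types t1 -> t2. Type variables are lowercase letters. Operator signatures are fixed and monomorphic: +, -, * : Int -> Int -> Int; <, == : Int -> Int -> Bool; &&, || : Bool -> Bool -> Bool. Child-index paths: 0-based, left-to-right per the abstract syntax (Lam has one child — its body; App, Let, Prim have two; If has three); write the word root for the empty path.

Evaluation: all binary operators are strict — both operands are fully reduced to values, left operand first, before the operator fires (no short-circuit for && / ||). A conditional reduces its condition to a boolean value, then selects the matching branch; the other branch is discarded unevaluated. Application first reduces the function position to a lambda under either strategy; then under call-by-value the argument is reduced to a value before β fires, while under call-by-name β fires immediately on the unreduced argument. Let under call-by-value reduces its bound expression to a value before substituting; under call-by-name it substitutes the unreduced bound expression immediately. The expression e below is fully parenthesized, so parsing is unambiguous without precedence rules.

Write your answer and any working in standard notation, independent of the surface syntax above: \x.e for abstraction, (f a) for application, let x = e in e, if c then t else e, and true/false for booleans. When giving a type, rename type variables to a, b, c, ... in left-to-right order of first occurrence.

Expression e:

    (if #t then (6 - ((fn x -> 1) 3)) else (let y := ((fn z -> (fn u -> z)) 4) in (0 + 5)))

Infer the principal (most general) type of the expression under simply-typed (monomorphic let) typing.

Trace:
  unify Bool ~ Bool
  unify Int ~ Int
\x._ : a -> Int
  unify a -> Int ~ Int -> b
  unify a ~ Int
  unify Int ~ b
_ _ : Int
  unify Int ~ Int
z : c
\u._ : d -> c
\z._ : c -> d -> c
  unify c -> d -> c ~ Int -> e
  unify c ~ Int
  unify d -> Int ~ e
_ _ : d -> Int
let y : d -> Int
  unify Int ~ Int
  unify Int ~ Int
  unify Int ~ Int

Answer: Int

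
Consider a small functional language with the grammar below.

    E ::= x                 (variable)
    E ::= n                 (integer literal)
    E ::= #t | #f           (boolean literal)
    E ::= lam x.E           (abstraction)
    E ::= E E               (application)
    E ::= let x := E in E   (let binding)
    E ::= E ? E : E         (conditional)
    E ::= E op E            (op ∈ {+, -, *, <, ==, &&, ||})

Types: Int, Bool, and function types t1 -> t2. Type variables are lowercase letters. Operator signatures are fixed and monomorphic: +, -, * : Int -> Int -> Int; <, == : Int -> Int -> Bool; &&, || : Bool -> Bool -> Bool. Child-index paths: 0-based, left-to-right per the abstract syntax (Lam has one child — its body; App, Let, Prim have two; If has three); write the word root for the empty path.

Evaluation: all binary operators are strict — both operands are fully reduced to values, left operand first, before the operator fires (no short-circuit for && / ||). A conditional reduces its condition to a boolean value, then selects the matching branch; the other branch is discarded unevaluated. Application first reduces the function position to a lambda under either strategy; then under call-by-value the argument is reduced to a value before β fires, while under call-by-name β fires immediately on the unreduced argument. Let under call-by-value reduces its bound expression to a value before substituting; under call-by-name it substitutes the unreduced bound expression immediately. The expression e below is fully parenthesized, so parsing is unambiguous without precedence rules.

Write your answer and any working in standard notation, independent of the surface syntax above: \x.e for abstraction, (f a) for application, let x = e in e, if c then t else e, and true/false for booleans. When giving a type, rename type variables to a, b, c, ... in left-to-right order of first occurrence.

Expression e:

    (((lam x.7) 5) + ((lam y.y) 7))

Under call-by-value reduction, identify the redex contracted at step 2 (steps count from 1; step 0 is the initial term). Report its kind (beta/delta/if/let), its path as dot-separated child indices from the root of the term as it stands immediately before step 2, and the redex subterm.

Trace:
step 0: (((\x.7) 5) + ((\y.y) 7))
step 1: [beta@0] (7 + ((\y.y) 7))
step 2: [beta@1] (7 + 7)

Answer: beta at 1 : ((\y.y) 7)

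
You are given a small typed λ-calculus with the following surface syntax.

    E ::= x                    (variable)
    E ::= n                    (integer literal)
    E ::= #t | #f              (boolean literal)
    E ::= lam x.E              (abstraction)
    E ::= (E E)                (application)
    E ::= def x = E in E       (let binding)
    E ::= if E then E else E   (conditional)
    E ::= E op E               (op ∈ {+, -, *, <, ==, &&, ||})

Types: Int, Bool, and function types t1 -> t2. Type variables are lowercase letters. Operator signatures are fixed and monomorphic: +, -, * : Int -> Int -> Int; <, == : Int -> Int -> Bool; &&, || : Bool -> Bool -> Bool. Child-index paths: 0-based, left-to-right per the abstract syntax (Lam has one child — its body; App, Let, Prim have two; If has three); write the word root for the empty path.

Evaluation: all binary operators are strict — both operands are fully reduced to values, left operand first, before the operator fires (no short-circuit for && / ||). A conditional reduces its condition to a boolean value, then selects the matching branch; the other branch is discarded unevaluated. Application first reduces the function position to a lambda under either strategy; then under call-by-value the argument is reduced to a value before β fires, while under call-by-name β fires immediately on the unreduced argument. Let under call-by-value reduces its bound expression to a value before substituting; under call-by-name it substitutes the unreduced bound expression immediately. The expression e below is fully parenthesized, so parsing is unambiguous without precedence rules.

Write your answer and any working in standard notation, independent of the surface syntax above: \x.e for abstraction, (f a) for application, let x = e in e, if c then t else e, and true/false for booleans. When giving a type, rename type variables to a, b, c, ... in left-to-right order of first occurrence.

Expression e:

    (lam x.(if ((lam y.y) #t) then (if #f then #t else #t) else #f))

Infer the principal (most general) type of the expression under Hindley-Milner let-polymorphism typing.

Answer: a -> Bool

Working:
y : b
\y._ : b -> b
  unify b -> b ~ Bool -> c
  unify b ~ Bool
  unify Bool ~ c
_ _ : Bool
  unify Bool ~ Bool
  unify Bool ~ Bool
  unify Bool ~ Bool
  unify Bool ~ Bool
\x._ : a -> Bool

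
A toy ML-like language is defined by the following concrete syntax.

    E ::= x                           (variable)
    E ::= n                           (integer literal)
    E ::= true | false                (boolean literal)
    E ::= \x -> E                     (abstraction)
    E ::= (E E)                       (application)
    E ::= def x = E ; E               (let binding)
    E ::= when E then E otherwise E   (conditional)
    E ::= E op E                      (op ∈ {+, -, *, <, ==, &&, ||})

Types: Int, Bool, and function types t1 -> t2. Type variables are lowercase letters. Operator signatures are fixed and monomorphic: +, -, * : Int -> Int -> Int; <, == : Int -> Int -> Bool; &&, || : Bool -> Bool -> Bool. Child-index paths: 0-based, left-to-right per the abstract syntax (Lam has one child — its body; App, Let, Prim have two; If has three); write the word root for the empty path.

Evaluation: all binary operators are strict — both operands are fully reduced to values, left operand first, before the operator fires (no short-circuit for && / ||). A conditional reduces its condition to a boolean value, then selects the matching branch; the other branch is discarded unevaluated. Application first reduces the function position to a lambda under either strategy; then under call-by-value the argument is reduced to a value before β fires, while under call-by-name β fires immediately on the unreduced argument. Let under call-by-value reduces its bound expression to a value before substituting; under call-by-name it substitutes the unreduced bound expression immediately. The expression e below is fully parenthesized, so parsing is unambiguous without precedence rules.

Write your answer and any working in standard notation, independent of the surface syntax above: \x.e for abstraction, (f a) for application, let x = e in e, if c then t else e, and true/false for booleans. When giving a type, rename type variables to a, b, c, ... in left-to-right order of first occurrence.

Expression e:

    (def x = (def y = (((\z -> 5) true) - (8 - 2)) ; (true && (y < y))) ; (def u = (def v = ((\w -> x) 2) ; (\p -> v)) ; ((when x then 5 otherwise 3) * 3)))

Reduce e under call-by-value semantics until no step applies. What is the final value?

Trace:
step 0: (let x = (let y = (((\z.5) true) - (8 - 2)) in (true && (y < y))) in (let u = (let v = ((\w.x) 2) in (\p.v)) in ((if x then 5 else 3) * 3)))
step 1: [beta@0.0.0] (let x = (let y = (5 - (8 - 2)) in (true && (y < y))) in (let u = (let v = ((\w.x) 2) in (\p.v)) in ((if x then 5 else 3) * 3)))
step 2: [delta@0.0.1] (let x = (let y = (5 - 6) in (true && (y < y))) in (let u = (let v = ((\w.x) 2) in (\p.v)) in ((if x then 5 else 3) * 3)))
step 3: [delta@0.0] (let x = (let y = -1 in (true && (y < y))) in (let u = (let v = ((\w.x) 2) in (\p.v)) in ((if x then 5 else 3) * 3)))
step 4: [let@0] (let x = (true && (-1 < -1)) in (let u = (let v = ((\w.x) 2) in (\p.v)) in ((if x then 5 else 3) * 3)))
step 5: [delta@0.1] (let x = (true && false) in (let u = (let v = ((\w.x) 2) in (\p.v)) in ((if x then 5 else 3) * 3)))
step 6: [delta@0] (let x = false in (let u = (let v = ((\w.x) 2) in (\p.v)) in ((if x then 5 else 3) * 3)))
step 7: [let@root] (let u = (let v = ((\w.false) 2) in (\p.v)) in ((if false then 5 else 3) * 3))
step 8: [beta@0.0] (let u = (let v = false in (\p.v)) in ((if false then 5 else 3) * 3))
step 9: [let@0] (let u = (\p.false) in ((if false then 5 else 3) * 3))
step 10: [let@root] ((if false then 5 else 3) * 3)
step 11: [if@0] (3 * 3)
step 12: [delta@root] 9

Answer: 9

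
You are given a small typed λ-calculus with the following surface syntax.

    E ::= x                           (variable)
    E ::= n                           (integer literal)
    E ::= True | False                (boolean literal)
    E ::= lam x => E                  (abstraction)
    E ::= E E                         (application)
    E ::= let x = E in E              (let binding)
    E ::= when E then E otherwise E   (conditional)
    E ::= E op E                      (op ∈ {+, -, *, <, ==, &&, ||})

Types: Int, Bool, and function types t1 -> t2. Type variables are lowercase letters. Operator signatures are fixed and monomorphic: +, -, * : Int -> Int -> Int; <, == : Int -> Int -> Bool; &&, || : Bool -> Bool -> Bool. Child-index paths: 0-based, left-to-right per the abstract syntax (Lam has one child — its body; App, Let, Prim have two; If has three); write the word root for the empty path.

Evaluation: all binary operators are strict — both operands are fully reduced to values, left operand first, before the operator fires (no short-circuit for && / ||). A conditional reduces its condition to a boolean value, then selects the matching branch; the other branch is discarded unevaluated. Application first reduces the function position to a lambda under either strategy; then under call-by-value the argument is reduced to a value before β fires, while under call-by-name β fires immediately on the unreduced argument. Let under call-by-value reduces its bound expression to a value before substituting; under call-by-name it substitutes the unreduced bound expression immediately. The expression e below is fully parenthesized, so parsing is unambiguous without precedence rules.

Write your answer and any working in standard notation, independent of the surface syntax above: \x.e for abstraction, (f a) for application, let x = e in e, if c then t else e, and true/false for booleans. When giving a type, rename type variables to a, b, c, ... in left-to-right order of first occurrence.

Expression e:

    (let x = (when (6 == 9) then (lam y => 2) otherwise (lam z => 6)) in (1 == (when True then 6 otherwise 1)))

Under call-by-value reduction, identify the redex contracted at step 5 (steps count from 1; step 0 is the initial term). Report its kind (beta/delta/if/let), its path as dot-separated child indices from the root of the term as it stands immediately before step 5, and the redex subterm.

Answer: delta at root : (1 == 6)

Trace:
step 0: (let x = (if (6 == 9) then (\y.2) else (\z.6)) in (1 == (if true then 6 else 1)))
step 1: [delta@0.0] (let x = (if false then (\y.2) else (\z.6)) in (1 == (if true then 6 else 1)))
step 2: [if@0] (let x = (\z.6) in (1 == (if true then 6 else 1)))
step 3: [let@root] (1 == (if true then 6 else 1))
step 4: [if@1] (1 == 6)
step 5: [delta@root] false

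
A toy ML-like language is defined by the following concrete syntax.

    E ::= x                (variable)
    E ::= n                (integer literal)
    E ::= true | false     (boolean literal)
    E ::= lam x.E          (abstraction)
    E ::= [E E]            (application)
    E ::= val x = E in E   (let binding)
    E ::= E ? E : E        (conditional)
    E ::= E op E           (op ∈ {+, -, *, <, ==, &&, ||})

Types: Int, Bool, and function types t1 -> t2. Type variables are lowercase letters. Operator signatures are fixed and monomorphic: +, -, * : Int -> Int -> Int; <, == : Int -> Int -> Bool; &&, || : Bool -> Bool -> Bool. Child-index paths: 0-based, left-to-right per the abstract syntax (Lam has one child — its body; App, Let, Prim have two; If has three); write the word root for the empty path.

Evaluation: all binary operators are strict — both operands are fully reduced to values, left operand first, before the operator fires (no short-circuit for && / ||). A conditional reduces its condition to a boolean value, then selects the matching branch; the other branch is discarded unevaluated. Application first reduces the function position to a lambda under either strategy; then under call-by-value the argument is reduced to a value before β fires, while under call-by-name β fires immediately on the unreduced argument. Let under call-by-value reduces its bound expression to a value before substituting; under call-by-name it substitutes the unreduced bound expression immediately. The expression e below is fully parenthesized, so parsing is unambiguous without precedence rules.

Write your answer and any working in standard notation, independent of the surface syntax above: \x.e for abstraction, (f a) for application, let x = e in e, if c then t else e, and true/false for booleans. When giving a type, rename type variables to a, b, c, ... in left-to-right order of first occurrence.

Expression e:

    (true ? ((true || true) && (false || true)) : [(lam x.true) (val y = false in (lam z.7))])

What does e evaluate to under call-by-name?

Answer: true

Derivation:
step 0: (if true then ((true || true) && (false || true)) else ((\x.true) (let y = false in (\z.7))))
step 1: [if@root] ((true || true) && (false || true))
step 2: [delta@0] (true && (false || true))
step 3: [delta@1] (true && true)
step 4: [delta@root] true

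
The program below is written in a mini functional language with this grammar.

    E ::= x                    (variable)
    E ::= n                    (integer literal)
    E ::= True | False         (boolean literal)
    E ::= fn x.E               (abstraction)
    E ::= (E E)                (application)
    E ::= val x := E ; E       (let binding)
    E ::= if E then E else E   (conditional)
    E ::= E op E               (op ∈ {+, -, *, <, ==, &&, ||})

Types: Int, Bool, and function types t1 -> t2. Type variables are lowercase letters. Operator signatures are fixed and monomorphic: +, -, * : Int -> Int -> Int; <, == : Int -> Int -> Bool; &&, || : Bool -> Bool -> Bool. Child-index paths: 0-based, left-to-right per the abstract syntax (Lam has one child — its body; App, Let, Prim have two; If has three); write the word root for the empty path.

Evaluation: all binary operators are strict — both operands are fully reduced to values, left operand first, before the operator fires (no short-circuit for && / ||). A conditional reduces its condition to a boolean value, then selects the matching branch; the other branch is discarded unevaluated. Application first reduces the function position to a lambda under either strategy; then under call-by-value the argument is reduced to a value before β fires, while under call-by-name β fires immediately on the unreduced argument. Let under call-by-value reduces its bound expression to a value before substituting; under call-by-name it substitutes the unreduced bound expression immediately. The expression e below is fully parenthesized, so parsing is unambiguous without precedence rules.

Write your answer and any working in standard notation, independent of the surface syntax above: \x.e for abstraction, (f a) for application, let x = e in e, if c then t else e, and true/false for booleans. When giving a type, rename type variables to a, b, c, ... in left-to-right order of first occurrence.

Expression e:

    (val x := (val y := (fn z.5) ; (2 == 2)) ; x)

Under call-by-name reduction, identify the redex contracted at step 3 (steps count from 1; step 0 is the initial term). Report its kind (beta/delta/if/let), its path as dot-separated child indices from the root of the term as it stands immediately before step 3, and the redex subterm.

Answer: delta at root : (2 == 2)

Derivation:
step 0: (let x = (let y = (\z.5) in (2 == 2)) in x)
step 1: [let@root] (let y = (\z.5) in (2 == 2))
step 2: [let@root] (2 == 2)
step 3: [delta@root] true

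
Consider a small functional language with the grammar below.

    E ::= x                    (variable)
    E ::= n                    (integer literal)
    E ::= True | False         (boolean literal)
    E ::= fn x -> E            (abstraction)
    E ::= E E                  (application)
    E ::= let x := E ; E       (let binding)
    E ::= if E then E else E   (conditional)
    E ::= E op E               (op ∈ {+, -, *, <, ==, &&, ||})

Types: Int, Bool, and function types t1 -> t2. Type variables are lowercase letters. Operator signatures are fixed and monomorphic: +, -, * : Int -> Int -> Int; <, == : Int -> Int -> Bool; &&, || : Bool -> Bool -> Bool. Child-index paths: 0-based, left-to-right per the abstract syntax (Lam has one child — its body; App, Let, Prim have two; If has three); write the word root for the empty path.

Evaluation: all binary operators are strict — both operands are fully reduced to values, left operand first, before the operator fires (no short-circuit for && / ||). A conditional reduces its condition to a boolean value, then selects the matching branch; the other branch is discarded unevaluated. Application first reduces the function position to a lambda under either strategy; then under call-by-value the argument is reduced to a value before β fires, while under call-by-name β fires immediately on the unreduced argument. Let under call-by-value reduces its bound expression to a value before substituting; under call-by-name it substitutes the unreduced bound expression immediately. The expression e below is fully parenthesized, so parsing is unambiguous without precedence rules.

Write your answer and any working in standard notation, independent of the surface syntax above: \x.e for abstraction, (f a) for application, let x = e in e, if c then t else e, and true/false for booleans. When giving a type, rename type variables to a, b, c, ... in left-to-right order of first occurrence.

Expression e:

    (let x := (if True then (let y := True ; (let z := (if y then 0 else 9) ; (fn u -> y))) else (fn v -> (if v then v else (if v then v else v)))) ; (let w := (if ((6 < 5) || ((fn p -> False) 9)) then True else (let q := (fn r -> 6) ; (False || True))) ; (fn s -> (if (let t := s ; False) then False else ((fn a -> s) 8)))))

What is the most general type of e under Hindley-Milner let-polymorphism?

Derivation:
  unify Bool ~ Bool
let y : Bool
y : Bool
  unify Bool ~ Bool
  unify Int ~ Int
let z : Int
y : Bool
\u._ : a -> Bool
v : b
  unify b ~ Bool
v : Bool
v : Bool
  unify Bool ~ Bool
v : Bool
v : Bool
  unify Bool ~ Bool
  unify Bool ~ Bool
\v._ : Bool -> Bool
  unify a -> Bool ~ Bool -> Bool
  unify a ~ Bool
  unify Bool ~ Bool
let x : Bool -> Bool
  unify Int ~ Int
  unify Int ~ Int
  unify Bool ~ Bool
\p._ : c -> Bool
  unify c -> Bool ~ Int -> d
  unify c ~ Int
  unify Bool ~ d
_ _ : Bool
  unify Bool ~ Bool
  unify Bool ~ Bool
\r._ : e -> Int
let q : forall. e -> Int
  unify Bool ~ Bool
  unify Bool ~ Bool
  unify Bool ~ Bool
let w : Bool
s : f
let t : f
  unify Bool ~ Bool
s : f
\a._ : g -> f
  unify g -> f ~ Int -> h
  unify g ~ Int
  unify f ~ h
_ _ : h
  unify Bool ~ h
\s._ : Bool -> Bool

Answer: Bool -> Bool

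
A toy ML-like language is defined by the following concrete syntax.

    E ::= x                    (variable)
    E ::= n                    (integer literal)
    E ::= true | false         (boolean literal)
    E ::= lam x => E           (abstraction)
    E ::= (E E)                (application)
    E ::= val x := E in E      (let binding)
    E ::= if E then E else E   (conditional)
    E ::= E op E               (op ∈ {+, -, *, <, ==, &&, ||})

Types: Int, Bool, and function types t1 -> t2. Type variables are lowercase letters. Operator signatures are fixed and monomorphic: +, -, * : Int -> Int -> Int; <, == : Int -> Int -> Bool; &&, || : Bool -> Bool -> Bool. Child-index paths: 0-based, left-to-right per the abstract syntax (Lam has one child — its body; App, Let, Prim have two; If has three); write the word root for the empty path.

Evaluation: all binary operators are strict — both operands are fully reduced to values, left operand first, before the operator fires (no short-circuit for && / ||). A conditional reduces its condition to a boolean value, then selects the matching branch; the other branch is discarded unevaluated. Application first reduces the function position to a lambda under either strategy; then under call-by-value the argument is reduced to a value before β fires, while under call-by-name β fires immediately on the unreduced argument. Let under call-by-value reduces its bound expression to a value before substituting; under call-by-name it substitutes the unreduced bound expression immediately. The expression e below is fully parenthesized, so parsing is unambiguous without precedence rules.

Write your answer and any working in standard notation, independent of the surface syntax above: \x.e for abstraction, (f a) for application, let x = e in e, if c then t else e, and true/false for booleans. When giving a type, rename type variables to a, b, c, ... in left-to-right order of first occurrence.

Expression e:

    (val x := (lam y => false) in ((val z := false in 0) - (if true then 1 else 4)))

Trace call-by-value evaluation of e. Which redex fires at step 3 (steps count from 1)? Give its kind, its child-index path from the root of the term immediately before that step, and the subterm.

Derivation:
step 0: (let x = (\y.false) in ((let z = false in 0) - (if true then 1 else 4)))
step 1: [let@root] ((let z = false in 0) - (if true then 1 else 4))
step 2: [let@0] (0 - (if true then 1 else 4))
step 3: [if@1] (0 - 1)

Answer: if at 1 : (if true then 1 else 4)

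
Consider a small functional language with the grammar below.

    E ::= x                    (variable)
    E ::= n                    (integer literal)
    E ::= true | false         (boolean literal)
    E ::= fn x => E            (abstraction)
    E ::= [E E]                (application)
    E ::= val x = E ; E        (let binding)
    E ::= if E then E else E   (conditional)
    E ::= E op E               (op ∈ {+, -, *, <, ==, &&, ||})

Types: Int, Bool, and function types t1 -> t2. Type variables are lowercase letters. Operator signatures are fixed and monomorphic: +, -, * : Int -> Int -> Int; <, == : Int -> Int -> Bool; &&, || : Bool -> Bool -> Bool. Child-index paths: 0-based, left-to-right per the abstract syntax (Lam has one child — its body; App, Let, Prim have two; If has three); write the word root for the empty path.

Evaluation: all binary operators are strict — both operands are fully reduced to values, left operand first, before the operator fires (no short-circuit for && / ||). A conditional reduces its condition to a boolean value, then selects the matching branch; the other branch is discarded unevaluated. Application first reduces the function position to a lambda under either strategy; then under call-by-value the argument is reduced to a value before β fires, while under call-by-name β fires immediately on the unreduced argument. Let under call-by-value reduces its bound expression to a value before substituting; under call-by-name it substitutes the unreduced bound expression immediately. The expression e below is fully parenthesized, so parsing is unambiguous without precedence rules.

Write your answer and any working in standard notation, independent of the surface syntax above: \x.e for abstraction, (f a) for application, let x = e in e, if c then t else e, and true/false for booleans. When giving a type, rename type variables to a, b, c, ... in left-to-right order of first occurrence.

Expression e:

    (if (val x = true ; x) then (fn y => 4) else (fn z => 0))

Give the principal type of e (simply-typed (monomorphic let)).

Answer: a -> Int

Trace:
let x : Bool
x : Bool
  unify Bool ~ Bool
\y._ : a -> Int
\z._ : b -> Int
  unify a -> Int ~ b -> Int
  unify a ~ b
  unify Int ~ Int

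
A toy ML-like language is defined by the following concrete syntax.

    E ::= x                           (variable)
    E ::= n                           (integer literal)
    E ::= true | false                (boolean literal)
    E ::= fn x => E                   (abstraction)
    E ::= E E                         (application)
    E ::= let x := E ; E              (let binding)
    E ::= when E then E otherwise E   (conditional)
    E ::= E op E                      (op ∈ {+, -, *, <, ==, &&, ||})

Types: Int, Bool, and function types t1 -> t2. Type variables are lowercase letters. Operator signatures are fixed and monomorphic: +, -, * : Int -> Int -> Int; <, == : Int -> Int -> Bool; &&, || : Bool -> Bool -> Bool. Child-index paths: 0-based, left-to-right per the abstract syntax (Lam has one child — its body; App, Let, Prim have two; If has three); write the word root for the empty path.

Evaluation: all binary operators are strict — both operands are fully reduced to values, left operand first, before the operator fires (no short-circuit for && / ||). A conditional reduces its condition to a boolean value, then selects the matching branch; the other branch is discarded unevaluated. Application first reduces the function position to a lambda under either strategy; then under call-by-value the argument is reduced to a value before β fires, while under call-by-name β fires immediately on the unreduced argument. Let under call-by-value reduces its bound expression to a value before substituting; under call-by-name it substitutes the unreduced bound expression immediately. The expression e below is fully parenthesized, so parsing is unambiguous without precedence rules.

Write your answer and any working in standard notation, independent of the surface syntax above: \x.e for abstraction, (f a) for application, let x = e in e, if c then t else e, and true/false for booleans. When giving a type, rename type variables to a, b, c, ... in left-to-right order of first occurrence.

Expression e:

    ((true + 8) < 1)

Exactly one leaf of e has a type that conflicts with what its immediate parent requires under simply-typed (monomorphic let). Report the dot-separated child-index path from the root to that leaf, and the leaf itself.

Answer: 0.0 : true

Derivation:
  unify Bool ~ Int
  FAIL: mismatch Bool ~ Int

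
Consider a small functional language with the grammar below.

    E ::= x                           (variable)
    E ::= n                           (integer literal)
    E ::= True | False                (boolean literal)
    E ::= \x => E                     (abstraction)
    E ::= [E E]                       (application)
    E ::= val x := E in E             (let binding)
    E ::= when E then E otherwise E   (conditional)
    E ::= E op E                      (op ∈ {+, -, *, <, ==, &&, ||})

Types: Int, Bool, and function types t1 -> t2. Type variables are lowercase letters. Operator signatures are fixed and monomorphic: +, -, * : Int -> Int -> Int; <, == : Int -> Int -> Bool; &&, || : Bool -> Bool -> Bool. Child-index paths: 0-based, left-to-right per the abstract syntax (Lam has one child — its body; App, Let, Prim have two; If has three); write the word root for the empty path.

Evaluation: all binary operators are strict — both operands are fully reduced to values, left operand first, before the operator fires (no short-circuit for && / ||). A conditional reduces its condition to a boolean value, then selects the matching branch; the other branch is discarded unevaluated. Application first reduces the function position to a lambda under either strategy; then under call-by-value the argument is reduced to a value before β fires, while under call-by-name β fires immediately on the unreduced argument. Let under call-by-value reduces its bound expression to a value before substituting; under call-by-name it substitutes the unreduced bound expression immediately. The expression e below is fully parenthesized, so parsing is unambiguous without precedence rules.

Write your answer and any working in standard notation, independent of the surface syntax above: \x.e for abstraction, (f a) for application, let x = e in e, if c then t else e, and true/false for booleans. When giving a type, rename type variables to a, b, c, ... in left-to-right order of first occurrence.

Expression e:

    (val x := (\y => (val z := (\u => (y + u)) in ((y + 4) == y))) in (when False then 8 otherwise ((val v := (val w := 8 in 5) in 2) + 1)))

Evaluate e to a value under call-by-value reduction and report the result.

Trace:
step 0: (let x = (\y.(let z = (\u.(y + u)) in ((y + 4) == y))) in (if false then 8 else ((let v = (let w = 8 in 5) in 2) + 1)))
step 1: [let@root] (if false then 8 else ((let v = (let w = 8 in 5) in 2) + 1))
step 2: [if@root] ((let v = (let w = 8 in 5) in 2) + 1)
step 3: [let@0.0] ((let v = 5 in 2) + 1)
step 4: [let@0] (2 + 1)
step 5: [delta@root] 3

Answer: 3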